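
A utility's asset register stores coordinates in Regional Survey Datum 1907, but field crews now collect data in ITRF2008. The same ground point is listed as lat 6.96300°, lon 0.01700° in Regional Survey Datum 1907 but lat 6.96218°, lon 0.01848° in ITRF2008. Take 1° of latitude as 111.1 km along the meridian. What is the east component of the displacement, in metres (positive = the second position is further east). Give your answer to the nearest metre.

ΔE = 163 m

Δφ = 6.96218° − 6.96300° = -0.00082°; Δλ = 0.01848° − 0.01700° = +0.00148°.
ΔN = Δφ × 111100 = -91.1 m; ΔE = Δλ × 111100 × cos(6.96300°) = +0.00148 × 111100 × 0.992625 = 163.2 m.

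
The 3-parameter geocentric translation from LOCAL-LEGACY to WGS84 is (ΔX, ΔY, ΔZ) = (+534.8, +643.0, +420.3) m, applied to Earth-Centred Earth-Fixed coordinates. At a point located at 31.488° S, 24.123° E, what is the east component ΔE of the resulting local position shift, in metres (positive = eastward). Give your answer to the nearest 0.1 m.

ΔE = 368.3 m

The local east axis at (φ, λ) is (−sin λ, cos λ, 0), so ΔE = −sin(24.123°)·534.8 + cos(24.123°)·643.0 = 368.28 m.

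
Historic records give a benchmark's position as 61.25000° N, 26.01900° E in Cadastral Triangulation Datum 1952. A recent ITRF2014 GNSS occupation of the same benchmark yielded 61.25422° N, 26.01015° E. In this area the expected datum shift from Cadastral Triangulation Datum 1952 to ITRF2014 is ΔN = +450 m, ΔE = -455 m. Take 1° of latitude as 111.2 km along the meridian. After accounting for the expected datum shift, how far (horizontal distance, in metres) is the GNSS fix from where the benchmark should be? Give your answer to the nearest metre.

27 m

Observed coordinate differences: Δφ = +0.00422°, Δλ = -0.00885°.
Converting to metres (1° lat = 111200 m, cos φ = 0.480989): observed ΔN = 469.3 m, observed ΔE = -473.4 m.
Subtracting the expected shift leaves a residual of 469.3 − (450) = 19.3 m north and -473.4 − (-455) = -18.4 m east.
Residual distance = √(19.3² + (-18.4)²) = 26.6 m.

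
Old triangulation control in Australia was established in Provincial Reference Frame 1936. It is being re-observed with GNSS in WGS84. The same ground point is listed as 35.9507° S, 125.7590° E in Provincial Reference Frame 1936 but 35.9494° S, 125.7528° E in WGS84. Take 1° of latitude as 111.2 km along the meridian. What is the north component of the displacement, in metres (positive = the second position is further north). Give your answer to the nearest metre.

ΔN = 145 m

Δφ = -35.9494° − -35.9507° = +0.0013°; Δλ = 125.7528° − 125.7590° = -0.0062°.
ΔN = Δφ × 111200 = 144.6 m; ΔE = Δλ × 111200 × cos(-35.9507°) = -0.0062 × 111200 × 0.809522 = -558.1 m.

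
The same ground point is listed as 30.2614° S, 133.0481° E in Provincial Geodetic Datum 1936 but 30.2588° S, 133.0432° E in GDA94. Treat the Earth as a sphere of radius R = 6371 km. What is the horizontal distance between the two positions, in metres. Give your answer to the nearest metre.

552 m

Δφ = -30.2588° − -30.2614° = +0.0026°; Δλ = 133.0432° − 133.0481° = -0.0049°.
1° along a meridian = πR/180 = 111195 m.
ΔN = Δφ × 111195 = 289.1 m; ΔE = Δλ × 111195 × cos(-30.2614°) = -0.0049 × 111195 × 0.863735 = -470.6 m.
Distance = √(ΔE² + ΔN²) = √((-470.6)² + 289.1²) = 552.3 m.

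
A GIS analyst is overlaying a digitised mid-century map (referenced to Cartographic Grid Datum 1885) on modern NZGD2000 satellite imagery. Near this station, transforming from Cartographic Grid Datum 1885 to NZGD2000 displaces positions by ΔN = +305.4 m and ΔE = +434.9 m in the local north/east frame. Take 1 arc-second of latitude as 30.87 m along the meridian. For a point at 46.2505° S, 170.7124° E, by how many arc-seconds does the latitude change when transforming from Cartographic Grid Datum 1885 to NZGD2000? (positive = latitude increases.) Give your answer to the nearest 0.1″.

1″ of latitude = 30.87 m, so Δφ = 305.4 / 30.87 = 9.893″.

Δφ = 9.9″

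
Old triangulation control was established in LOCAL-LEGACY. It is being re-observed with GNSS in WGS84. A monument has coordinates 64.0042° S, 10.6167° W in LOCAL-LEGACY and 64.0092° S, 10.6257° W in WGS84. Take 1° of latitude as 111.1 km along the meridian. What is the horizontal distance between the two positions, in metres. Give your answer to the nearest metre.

708 m

Δφ = -64.0092° − -64.0042° = -0.0050°; Δλ = -10.6257° − -10.6167° = -0.0090°.
ΔN = Δφ × 111100 = -555.5 m; ΔE = Δλ × 111100 × cos(-64.0042°) = -0.0090 × 111100 × 0.438305 = -438.3 m.
Distance = √(ΔE² + ΔN²) = √((-438.3)² + (-555.5)²) = 707.6 m.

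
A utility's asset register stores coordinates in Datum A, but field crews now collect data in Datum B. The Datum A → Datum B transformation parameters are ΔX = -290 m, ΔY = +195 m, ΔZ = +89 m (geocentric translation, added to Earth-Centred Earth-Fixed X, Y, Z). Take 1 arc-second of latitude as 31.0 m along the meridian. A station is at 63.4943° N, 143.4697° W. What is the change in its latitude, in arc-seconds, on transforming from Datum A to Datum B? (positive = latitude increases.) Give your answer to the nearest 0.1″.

sin φ = 0.894890, cos φ = 0.446287, sin λ = -0.595248, cos λ = -0.803542.
North component: ΔN = −sin φ cos λ·ΔX − sin φ sin λ·ΔY + cos φ·ΔZ = −(0.894890)(-0.803542)(-290) − (0.894890)(-0.595248)(195) + (0.446287)(89) = -64.94 m.
1° of latitude spans 3600 × 31.00 = 111600 m, so Δφ = -64.94 / 111600 × 3600 = -2.095″.

Δφ = -2.1″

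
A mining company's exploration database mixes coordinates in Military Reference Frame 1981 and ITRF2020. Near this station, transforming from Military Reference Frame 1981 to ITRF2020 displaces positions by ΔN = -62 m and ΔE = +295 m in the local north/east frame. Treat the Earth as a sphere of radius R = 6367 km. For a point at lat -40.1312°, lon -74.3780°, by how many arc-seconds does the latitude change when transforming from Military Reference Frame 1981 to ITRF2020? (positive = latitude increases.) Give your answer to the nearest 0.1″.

Δφ = -2.0″

On a sphere of radius R, 1 rad of latitude = R, so Δφ = ΔN / R = -62.0 / 6367000 = -9.7377e-06 rad = -2.009″.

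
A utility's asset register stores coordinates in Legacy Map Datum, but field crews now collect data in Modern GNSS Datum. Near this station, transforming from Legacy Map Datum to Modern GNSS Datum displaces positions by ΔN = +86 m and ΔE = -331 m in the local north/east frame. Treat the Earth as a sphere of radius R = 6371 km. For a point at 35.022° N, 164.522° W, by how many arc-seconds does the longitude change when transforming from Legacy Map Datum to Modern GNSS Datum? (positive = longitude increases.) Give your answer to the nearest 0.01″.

At latitude 35.022°, cos φ = 0.818932.
One radian of longitude at latitude φ spans R cos φ, so Δλ = ΔE / (R cos φ) = -331.0 / (6371000 × 0.818932) = -6.3441e-05 rad = -13.086″.

Δλ = -13.09″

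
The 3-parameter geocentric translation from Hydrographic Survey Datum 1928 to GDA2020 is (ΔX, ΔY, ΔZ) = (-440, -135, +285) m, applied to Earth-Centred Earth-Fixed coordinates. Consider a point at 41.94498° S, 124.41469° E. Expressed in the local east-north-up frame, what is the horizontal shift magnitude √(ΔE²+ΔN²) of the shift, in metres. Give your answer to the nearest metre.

534 m

The local east axis at (φ, λ) is (−sin λ, cos λ, 0), so ΔE = −sin(124.41469°)·(-440) + cos(124.41469°)·(-135) = 439.29 m.
The local north axis is (−sin φ cos λ, −sin φ sin λ, cos φ), giving ΔN = 166.221 − 74.442 + 211.979 = 303.76 m.
Horizontal magnitude = √(ΔE² + ΔN²) = √(439.29² + 303.76²) = 534.08 m.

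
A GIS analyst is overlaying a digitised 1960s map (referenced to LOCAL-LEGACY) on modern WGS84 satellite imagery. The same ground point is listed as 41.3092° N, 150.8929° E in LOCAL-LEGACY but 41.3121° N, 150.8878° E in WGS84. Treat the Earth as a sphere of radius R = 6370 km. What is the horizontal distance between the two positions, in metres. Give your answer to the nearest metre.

Δφ = 41.3121° − 41.3092° = +0.0029°; Δλ = 150.8878° − 150.8929° = -0.0051°.
1° along a meridian = πR/180 = 111177 m.
ΔN = Δφ × 111177 = 322.4 m; ΔE = Δλ × 111177 × cos(41.3092°) = -0.0051 × 111177 × 0.751158 = -425.9 m.
Distance = √(ΔE² + ΔN²) = √((-425.9)² + 322.4²) = 534.2 m.

534 m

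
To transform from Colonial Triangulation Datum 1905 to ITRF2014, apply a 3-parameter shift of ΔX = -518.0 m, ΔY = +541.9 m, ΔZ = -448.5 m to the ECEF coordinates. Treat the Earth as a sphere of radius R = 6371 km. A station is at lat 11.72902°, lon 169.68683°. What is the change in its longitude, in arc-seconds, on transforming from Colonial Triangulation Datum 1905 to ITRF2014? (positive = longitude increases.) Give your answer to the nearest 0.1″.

Δλ = -14.6″

sin φ = 0.203283, cos φ = 0.979120, sin λ = 0.179028, cos λ = -0.983844.
East component: ΔE = −sin λ·ΔX + cos λ·ΔY = −(0.179028)(-518.0) + (-0.983844)(541.9) = -440.41 m.
1° of latitude spans πR/180 = 111195 m; at latitude φ, 1° of longitude spans that × cos φ = 108873.2 m, so Δλ = -440.41 / 108873.2 × 3600 = -14.563″.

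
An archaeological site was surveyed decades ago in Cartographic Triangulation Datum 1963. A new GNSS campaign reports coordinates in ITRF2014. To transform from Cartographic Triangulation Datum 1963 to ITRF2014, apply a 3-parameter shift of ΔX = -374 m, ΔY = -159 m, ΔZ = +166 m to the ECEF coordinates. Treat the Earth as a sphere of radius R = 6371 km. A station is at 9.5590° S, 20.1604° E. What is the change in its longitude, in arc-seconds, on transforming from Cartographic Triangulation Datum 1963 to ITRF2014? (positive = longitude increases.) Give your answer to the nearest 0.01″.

sin φ = -0.166063, cos φ = 0.986115, sin λ = 0.344649, cos λ = 0.938731.
East component: ΔE = −sin λ·ΔX + cos λ·ΔY = −(0.344649)(-374) + (0.938731)(-159) = -20.36 m.
1° of latitude spans πR/180 = 111195 m; at latitude φ, 1° of longitude spans that × cos φ = 109651.0 m, so Δλ = -20.36 / 109651.0 × 3600 = -0.668″.

Δλ = -0.67″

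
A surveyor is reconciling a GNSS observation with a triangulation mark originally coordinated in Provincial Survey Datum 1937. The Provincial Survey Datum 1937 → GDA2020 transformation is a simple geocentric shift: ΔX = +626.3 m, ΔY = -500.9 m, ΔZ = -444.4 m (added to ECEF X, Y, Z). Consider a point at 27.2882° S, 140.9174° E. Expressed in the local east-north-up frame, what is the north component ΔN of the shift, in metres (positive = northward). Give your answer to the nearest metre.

At φ = -27.2882°, λ = 140.9174°: sin φ = -0.458467, cos φ = 0.888712, sin λ = 0.630440, cos λ = -0.776238.
ΔN = −sin φ cos λ·ΔX − sin φ sin λ·ΔY + cos φ·ΔZ = −(-0.458467)(-0.776238)(626.3) − (-0.458467)(0.630440)(-500.9) + (0.888712)(-444.4) = -762.61 m.

ΔN = -763 m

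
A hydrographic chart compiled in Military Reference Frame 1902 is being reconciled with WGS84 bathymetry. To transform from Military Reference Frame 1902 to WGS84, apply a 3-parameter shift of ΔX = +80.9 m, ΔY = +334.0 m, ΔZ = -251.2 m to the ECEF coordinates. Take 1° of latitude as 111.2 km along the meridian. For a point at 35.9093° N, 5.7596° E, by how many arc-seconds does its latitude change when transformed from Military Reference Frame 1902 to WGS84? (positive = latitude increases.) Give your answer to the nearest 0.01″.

sin φ = 0.586504, cos φ = 0.809946, sin λ = 0.100355, cos λ = 0.994952.
North component: ΔN = −sin φ cos λ·ΔX − sin φ sin λ·ΔY + cos φ·ΔZ = −(0.586504)(0.994952)(80.9) − (0.586504)(0.100355)(334.0) + (0.809946)(-251.2) = -270.33 m.
1° of latitude spans 111200 m, so Δφ = -270.33 / 111200 × 3600 = -8.752″.

Δφ = -8.75″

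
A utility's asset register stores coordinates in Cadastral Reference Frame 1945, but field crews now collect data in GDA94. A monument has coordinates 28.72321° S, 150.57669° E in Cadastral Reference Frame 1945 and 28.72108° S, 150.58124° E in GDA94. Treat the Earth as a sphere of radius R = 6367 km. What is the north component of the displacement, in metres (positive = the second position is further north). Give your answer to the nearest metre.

ΔN = 237 m

Δφ = -28.72108° − -28.72321° = +0.00213°; Δλ = 150.58124° − 150.57669° = +0.00455°.
1° along a meridian = πR/180 = 111125 m.
ΔN = Δφ × 111125 = 236.7 m; ΔE = Δλ × 111125 × cos(-28.72321°) = +0.00455 × 111125 × 0.876952 = 443.4 m.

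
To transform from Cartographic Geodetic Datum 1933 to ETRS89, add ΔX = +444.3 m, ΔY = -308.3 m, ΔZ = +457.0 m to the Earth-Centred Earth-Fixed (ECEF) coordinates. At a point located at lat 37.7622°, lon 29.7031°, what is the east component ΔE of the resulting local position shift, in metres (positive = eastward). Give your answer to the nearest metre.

ΔE = -488 m

The local east axis at (φ, λ) is (−sin λ, cos λ, 0), so ΔE = −sin(29.7031°)·444.3 + cos(29.7031°)·(-308.3) = -487.94 m.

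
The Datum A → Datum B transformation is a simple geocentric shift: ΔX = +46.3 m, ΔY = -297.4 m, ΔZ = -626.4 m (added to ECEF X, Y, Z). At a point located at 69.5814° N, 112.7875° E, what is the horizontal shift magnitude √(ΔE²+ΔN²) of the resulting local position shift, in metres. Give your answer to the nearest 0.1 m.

At φ = 69.5814°, λ = 112.7875°: sin φ = 0.937169, cos φ = 0.348876, sin λ = 0.921948, cos λ = -0.387314.
ΔE = −sin λ·ΔX + cos λ·ΔY = −(0.921948)·(46.3) + (-0.387314)·(-297.4) = 72.50 m.
ΔN = −sin φ cos λ·ΔX − sin φ sin λ·ΔY + cos φ·ΔZ = −(0.937169)(-0.387314)(46.3) − (0.937169)(0.921948)(-297.4) + (0.348876)(-626.4) = 55.23 m.
Horizontal magnitude = √(ΔE² + ΔN²) = √(72.50² + 55.23²) = 91.14 m.

91.1 m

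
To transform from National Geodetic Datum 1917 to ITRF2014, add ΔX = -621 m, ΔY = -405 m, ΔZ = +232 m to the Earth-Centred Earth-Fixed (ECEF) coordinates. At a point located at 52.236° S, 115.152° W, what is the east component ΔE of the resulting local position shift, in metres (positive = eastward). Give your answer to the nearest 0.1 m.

ΔE = -390.0 m

The local east axis at (φ, λ) is (−sin λ, cos λ, 0), so ΔE = −sin(-115.152°)·(-621) + cos(-115.152°)·(-405) = -389.99 m.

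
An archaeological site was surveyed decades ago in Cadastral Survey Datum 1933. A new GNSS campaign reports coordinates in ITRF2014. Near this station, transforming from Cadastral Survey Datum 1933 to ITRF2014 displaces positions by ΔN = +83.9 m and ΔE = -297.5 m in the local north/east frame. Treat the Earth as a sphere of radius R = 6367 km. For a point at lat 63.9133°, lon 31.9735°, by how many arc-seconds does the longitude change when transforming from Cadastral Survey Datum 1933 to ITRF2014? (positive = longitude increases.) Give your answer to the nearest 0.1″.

Δλ = -21.9″

At latitude 63.9133°, cos φ = 0.439731.
One radian of longitude at latitude φ spans R cos φ, so Δλ = ΔE / (R cos φ) = -297.5 / (6367000 × 0.439731) = -1.0626e-04 rad = -21.917″.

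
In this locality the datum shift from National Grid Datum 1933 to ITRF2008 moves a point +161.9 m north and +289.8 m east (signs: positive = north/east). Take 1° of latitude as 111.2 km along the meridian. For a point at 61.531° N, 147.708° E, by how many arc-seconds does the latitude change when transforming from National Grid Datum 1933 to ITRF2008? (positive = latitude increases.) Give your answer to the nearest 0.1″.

Δφ = 5.2″

1° of latitude = 111.2 km, so Δφ = 161.9 / 111200 = 0.0014559° = 5.241″.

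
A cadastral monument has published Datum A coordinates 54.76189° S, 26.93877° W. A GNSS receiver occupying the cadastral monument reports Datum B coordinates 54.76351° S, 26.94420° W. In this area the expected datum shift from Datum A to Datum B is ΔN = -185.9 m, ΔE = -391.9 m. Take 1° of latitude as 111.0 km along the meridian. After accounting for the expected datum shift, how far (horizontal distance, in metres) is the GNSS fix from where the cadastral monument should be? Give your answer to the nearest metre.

45 m

Observed coordinate differences: Δφ = -0.00162°, Δλ = -0.00543°.
Converting to metres (1° lat = 111000 m, cos φ = 0.576976): observed ΔN = -179.8 m, observed ΔE = -347.8 m.
Subtracting the expected shift leaves a residual of -179.8 − (-185.9) = 6.1 m north and -347.8 − (-391.9) = 44.1 m east.
Residual distance = √(6.1² + 44.1²) = 44.6 m.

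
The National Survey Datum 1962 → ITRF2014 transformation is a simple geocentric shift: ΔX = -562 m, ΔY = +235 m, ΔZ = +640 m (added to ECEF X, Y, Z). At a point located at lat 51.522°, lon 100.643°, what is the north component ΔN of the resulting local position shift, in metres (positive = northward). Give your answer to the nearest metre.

At φ = 51.522°, λ = 100.643°: sin φ = 0.782847, cos φ = 0.622214, sin λ = 0.982797, cos λ = -0.184689.
ΔN = −sin φ cos λ·ΔX − sin φ sin λ·ΔY + cos φ·ΔZ = −(0.782847)(-0.184689)(-562) − (0.782847)(0.982797)(235) + (0.622214)(640) = 136.16 m.

ΔN = 136 m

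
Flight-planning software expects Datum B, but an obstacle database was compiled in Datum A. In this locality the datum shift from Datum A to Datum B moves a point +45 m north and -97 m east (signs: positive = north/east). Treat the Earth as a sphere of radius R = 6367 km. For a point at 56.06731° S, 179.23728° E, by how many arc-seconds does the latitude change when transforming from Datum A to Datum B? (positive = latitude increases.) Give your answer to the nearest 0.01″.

On a sphere of radius R, 1 rad of latitude = R, so Δφ = ΔN / R = 45.0 / 6367000 = 7.0677e-06 rad = 1.458″.

Δφ = 1.46″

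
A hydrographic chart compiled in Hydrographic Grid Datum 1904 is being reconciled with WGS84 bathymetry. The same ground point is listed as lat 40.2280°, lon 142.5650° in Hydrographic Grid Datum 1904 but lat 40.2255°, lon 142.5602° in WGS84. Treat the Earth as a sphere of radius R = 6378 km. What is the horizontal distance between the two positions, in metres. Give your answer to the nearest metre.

494 m

Δφ = 40.2255° − 40.2280° = -0.0025°; Δλ = 142.5602° − 142.5650° = -0.0048°.
1° along a meridian = πR/180 = 111317 m.
ΔN = Δφ × 111317 = -278.3 m; ΔE = Δλ × 111317 × cos(40.2280°) = -0.0048 × 111317 × 0.763481 = -407.9 m.
Distance = √(ΔE² + ΔN²) = √((-407.9)² + (-278.3)²) = 493.8 m.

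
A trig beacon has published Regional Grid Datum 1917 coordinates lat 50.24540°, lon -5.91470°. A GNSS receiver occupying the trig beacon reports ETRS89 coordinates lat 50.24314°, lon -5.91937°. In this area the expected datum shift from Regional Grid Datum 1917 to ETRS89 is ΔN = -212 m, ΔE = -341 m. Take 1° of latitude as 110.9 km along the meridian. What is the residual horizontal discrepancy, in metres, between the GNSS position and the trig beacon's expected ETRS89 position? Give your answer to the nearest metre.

40 m

Observed coordinate differences: Δφ = -0.00226°, Δλ = -0.00467°.
Converting to metres (1° lat = 110900 m, cos φ = 0.639501): observed ΔN = -250.6 m, observed ΔE = -331.2 m.
Subtracting the expected shift leaves a residual of -250.6 − (-212) = -38.6 m north and -331.2 − (-341) = 9.8 m east.
Residual distance = √((-38.6)² + 9.8²) = 39.9 m.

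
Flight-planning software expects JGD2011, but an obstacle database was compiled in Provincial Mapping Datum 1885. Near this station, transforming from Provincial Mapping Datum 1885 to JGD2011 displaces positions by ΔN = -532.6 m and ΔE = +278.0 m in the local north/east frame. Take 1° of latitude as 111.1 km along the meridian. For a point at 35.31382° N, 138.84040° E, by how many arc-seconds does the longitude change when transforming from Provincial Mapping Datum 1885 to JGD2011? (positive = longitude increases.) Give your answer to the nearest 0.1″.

At latitude 35.31382°, cos φ = 0.815998.
1° of longitude at this latitude = 111.1 × cos φ = 90.66 km, so Δλ = 278.0 / 90657.4 = 0.0030665° = 11.039″.

Δλ = 11.0″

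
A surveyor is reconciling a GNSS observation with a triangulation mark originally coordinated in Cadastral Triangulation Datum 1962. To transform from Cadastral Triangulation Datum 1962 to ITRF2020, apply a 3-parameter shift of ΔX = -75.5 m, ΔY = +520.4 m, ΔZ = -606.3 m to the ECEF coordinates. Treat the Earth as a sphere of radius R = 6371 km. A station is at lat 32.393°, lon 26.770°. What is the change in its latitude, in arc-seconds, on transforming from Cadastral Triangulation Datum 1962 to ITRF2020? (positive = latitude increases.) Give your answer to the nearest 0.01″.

sin φ = 0.535724, cos φ = 0.844393, sin λ = 0.450410, cos λ = 0.892822.
North component: ΔN = −sin φ cos λ·ΔX − sin φ sin λ·ΔY + cos φ·ΔZ = −(0.535724)(0.892822)(-75.5) − (0.535724)(0.450410)(520.4) + (0.844393)(-606.3) = -601.41 m.
1° of latitude spans πR/180 = 111195 m, so Δφ = -601.41 / 111195 × 3600 = -19.471″.

Δφ = -19.47″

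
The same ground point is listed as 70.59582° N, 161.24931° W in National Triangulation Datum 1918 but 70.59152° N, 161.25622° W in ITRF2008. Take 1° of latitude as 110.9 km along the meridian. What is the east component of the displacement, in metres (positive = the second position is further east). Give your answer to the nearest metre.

ΔE = -255 m

Δφ = 70.59152° − 70.59582° = -0.00430°; Δλ = -161.25622° − -161.24931° = -0.00691°.
ΔN = Δφ × 110900 = -476.9 m; ΔE = Δλ × 110900 × cos(70.59582°) = -0.00691 × 110900 × 0.332230 = -254.6 m.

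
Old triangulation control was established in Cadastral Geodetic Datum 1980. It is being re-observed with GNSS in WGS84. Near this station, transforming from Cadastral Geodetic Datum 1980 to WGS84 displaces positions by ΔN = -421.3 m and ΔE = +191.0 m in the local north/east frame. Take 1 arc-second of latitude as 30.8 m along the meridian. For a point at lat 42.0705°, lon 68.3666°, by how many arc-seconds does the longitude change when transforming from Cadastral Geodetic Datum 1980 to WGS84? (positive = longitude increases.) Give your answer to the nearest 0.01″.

At latitude 42.0705°, cos φ = 0.742321.
1″ of longitude at this latitude = 30.80 × cos φ = 22.8635 m, so Δλ = 191.0 / 22.8635 = 8.354″.

Δλ = 8.35″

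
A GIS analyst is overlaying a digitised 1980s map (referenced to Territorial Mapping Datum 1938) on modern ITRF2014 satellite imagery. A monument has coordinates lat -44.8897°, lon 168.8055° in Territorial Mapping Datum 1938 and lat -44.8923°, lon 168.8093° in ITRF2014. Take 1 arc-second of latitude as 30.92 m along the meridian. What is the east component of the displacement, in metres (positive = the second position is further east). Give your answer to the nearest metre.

ΔE = 300 m

Δφ = -44.8923° − -44.8897° = -0.0026°; Δλ = 168.8093° − 168.8055° = +0.0038°.
1° of latitude = 3600 × 30.92 = 111312 m.
ΔN = Δφ × 111312 = -289.4 m; ΔE = Δλ × 111312 × cos(-44.8897°) = +0.0038 × 111312 × 0.708467 = 299.7 m.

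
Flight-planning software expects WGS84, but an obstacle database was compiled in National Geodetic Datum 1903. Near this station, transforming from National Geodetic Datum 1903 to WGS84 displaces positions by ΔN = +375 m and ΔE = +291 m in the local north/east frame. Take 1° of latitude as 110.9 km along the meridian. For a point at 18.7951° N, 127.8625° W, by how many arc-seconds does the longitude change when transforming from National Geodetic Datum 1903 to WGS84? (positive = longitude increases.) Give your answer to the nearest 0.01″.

At latitude 18.7951°, cos φ = 0.946677.
1° of longitude at this latitude = 110.9 × cos φ = 104.99 km, so Δλ = 291.0 / 104986.5 = 0.0027718° = 9.978″.

Δλ = 9.98″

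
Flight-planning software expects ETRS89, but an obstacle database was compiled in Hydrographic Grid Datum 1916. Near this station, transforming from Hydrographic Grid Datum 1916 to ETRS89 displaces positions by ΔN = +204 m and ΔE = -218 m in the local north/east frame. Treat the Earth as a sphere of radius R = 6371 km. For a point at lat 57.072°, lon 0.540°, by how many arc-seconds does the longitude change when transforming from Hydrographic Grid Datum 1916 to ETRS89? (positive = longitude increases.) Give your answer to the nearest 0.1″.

Δλ = -13.0″

At latitude 57.072°, cos φ = 0.543585.
One radian of longitude at latitude φ spans R cos φ, so Δλ = ΔE / (R cos φ) = -218.0 / (6371000 × 0.543585) = -6.2948e-05 rad = -12.984″.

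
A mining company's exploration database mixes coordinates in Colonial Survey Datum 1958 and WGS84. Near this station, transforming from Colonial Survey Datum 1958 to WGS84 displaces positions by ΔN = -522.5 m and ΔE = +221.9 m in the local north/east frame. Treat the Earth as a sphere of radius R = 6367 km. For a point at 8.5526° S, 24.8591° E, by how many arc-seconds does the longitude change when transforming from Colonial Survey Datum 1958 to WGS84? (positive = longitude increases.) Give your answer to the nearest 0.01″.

Δλ = 7.27″

At latitude -8.5526°, cos φ = 0.988880.
One radian of longitude at latitude φ spans R cos φ, so Δλ = ΔE / (R cos φ) = 221.9 / (6367000 × 0.988880) = 3.5243e-05 rad = 7.269″.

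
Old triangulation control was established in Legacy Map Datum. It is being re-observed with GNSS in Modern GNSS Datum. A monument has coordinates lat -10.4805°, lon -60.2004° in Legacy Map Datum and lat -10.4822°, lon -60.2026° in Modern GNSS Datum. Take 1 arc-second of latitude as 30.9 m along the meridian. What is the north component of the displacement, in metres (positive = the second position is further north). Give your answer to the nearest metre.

Δφ = -10.4822° − -10.4805° = -0.0017°; Δλ = -60.2026° − -60.2004° = -0.0022°.
1° of latitude = 3600 × 30.90 = 111240 m.
ΔN = Δφ × 111240 = -189.1 m; ΔE = Δλ × 111240 × cos(-10.4805°) = -0.0022 × 111240 × 0.983317 = -240.6 m.

ΔN = -189 m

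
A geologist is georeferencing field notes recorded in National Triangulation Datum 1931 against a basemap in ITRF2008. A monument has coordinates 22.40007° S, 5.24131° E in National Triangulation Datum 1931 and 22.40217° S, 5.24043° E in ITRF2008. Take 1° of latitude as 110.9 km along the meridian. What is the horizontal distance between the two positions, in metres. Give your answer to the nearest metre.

Δφ = -22.40217° − -22.40007° = -0.00210°; Δλ = 5.24043° − 5.24131° = -0.00088°.
ΔN = Δφ × 110900 = -232.9 m; ΔE = Δλ × 110900 × cos(-22.40007°) = -0.00088 × 110900 × 0.924546 = -90.2 m.
Distance = √(ΔE² + ΔN²) = √((-90.2)² + (-232.9)²) = 249.8 m.

250 m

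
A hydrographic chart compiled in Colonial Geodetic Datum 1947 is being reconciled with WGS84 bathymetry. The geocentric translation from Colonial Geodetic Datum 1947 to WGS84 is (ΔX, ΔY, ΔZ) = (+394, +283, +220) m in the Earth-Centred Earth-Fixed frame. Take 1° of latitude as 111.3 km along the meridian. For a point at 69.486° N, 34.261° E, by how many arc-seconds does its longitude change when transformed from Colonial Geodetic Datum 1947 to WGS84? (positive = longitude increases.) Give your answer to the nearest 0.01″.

Δλ = 1.12″

sin φ = 0.936587, cos φ = 0.350436, sin λ = 0.562964, cos λ = 0.826482.
East component: ΔE = −sin λ·ΔX + cos λ·ΔY = −(0.562964)(394) + (0.826482)(283) = 12.09 m.
1° of latitude spans 111300 m; at latitude φ, 1° of longitude spans that × cos φ = 39003.6 m, so Δλ = 12.09 / 39003.6 × 3600 = 1.116″.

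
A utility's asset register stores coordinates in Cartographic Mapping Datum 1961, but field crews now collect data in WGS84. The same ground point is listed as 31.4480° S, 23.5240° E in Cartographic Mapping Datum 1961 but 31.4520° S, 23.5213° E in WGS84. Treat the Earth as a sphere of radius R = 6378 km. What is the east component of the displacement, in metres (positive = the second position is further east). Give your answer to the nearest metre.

ΔE = -256 m

Δφ = -31.4520° − -31.4480° = -0.0040°; Δλ = 23.5213° − 23.5240° = -0.0027°.
1° along a meridian = πR/180 = 111317 m.
ΔN = Δφ × 111317 = -445.3 m; ΔE = Δλ × 111317 × cos(-31.4480°) = -0.0027 × 111317 × 0.853114 = -256.4 m.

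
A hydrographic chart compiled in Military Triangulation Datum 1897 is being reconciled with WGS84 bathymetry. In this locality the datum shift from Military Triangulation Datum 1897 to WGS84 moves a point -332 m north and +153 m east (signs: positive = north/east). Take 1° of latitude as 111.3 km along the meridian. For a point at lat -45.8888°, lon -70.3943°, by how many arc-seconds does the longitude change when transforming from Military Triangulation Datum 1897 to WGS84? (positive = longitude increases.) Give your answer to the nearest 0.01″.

At latitude -45.8888°, cos φ = 0.696053.
1° of longitude at this latitude = 111.3 × cos φ = 77.47 km, so Δλ = 153.0 / 77470.7 = 0.0019749° = 7.110″.

Δλ = 7.11″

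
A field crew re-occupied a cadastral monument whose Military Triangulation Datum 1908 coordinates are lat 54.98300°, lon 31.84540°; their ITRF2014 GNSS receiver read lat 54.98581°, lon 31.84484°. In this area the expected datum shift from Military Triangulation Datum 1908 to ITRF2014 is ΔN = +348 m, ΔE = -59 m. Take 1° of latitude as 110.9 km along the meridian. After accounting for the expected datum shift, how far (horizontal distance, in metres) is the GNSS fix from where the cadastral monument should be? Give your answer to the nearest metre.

Observed coordinate differences: Δφ = +0.00281°, Δλ = -0.00056°.
Converting to metres (1° lat = 110900 m, cos φ = 0.573819): observed ΔN = 311.6 m, observed ΔE = -35.6 m.
Subtracting the expected shift leaves a residual of 311.6 − (348) = -36.4 m north and -35.6 − (-59) = 23.4 m east.
Residual distance = √((-36.4)² + 23.4²) = 43.2 m.

43 m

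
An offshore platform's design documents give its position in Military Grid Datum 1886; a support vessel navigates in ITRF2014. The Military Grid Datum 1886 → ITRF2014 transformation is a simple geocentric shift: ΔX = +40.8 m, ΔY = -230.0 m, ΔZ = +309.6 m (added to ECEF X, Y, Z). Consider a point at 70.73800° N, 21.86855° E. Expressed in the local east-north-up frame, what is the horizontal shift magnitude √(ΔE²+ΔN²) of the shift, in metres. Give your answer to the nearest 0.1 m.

272.0 m

At φ = 70.73800°, λ = 21.86855°: sin φ = 0.944020, cos φ = 0.329888, sin λ = 0.372478, cos λ = 0.928041.
ΔE = −sin λ·ΔX + cos λ·ΔY = −(0.372478)·(40.8) + (0.928041)·(-230.0) = -228.65 m.
ΔN = −sin φ cos λ·ΔX − sin φ sin λ·ΔY + cos φ·ΔZ = −(0.944020)(0.928041)(40.8) − (0.944020)(0.372478)(-230.0) + (0.329888)(309.6) = 147.26 m.
Horizontal magnitude = √(ΔE² + ΔN²) = √((-228.65)² + 147.26²) = 271.97 m.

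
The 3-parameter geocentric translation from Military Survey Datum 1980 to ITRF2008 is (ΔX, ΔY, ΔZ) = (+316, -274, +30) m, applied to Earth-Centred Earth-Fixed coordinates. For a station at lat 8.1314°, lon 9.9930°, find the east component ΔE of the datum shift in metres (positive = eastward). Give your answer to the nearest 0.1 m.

The local east axis at (φ, λ) is (−sin λ, cos λ, 0), so ΔE = −sin(9.9930°)·316 + cos(9.9930°)·(-274) = -324.68 m.

ΔE = -324.7 m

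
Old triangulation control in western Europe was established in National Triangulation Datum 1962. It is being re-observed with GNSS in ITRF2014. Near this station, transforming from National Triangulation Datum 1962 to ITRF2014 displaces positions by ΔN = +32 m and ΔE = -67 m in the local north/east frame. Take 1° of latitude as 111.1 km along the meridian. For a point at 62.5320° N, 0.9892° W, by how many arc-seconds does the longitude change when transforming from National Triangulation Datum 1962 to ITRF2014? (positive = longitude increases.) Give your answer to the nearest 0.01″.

At latitude 62.5320°, cos φ = 0.461253.
1° of longitude at this latitude = 111.1 × cos φ = 51.25 km, so Δλ = -67.0 / 51245.2 = -0.0013074° = -4.707″.

Δλ = -4.71″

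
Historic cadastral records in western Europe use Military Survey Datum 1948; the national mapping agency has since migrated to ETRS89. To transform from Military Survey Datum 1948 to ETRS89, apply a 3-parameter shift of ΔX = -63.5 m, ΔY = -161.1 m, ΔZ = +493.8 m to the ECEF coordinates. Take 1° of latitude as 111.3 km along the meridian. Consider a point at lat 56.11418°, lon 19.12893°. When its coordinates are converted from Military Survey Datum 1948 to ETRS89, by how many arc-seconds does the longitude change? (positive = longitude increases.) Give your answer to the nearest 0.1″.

Δλ = -7.6″

sin φ = 0.830150, cos φ = 0.557540, sin λ = 0.327695, cos λ = 0.944784.
East component: ΔE = −sin λ·ΔX + cos λ·ΔY = −(0.327695)(-63.5) + (0.944784)(-161.1) = -131.40 m.
1° of latitude spans 111300 m; at latitude φ, 1° of longitude spans that × cos φ = 62054.2 m, so Δλ = -131.40 / 62054.2 × 3600 = -7.623″.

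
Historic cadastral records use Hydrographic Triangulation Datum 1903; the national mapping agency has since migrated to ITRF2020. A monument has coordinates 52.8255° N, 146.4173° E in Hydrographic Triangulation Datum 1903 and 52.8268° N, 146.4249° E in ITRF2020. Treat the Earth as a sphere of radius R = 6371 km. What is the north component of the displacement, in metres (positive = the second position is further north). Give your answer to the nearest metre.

ΔN = 145 m

Δφ = 52.8268° − 52.8255° = +0.0013°; Δλ = 146.4249° − 146.4173° = +0.0076°.
1° along a meridian = πR/180 = 111195 m.
ΔN = Δφ × 111195 = 144.6 m; ΔE = Δλ × 111195 × cos(52.8255°) = +0.0076 × 111195 × 0.604245 = 510.6 m.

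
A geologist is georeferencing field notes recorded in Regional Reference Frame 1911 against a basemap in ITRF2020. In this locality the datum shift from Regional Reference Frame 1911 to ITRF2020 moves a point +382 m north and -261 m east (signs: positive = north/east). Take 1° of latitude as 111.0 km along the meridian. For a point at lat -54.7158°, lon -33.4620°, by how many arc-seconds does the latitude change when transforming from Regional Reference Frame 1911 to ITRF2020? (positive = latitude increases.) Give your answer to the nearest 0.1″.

1° of latitude = 111.0 km, so Δφ = 382.0 / 111000 = 0.0034414° = 12.389″.

Δφ = 12.4″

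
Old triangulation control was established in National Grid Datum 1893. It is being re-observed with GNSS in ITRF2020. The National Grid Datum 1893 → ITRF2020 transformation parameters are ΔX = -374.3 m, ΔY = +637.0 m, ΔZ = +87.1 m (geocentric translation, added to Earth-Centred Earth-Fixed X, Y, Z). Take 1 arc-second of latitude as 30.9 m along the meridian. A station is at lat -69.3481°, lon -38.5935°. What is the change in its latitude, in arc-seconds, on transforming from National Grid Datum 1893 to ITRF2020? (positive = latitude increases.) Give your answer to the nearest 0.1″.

sin φ = -0.935740, cos φ = 0.352689, sin λ = -0.623791, cos λ = 0.781591.
North component: ΔN = −sin φ cos λ·ΔX − sin φ sin λ·ΔY + cos φ·ΔZ = −(-0.935740)(0.781591)(-374.3) − (-0.935740)(-0.623791)(637.0) + (0.352689)(87.1) = -614.85 m.
1° of latitude spans 3600 × 30.90 = 111240 m, so Δφ = -614.85 / 111240 × 3600 = -19.898″.

Δφ = -19.9″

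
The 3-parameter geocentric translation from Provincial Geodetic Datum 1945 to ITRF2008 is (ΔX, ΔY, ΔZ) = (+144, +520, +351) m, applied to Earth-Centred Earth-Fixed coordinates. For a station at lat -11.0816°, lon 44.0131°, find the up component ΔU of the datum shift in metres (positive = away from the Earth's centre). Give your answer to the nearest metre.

At φ = -11.0816°, λ = 44.0131°: sin φ = -0.192207, cos φ = 0.981354, sin λ = 0.694823, cos λ = 0.719181.
ΔU = cos φ cos λ·ΔX + cos φ sin λ·ΔY + sin φ·ΔZ = (0.981354)(0.719181)(144) + (0.981354)(0.694823)(520) + (-0.192207)(351) = 388.74 m.

ΔU = 389 m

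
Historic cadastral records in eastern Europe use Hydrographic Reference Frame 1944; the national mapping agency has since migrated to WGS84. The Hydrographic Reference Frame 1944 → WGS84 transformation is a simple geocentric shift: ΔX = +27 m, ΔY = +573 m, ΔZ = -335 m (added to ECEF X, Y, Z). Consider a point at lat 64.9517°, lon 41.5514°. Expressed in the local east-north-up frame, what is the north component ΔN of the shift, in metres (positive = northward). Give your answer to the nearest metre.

The local north axis is (−sin φ cos λ, −sin φ sin λ, cos φ), giving ΔN = -18.305 − 344.321 − 141.833 = -504.46 m.

ΔN = -504 m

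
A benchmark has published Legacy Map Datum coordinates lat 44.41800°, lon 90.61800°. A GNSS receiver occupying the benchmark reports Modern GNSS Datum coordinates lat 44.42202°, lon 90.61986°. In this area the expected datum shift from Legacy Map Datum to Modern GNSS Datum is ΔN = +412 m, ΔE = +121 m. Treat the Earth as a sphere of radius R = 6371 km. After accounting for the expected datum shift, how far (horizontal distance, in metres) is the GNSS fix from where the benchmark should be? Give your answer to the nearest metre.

Observed coordinate differences: Δφ = +0.00402°, Δλ = +0.00186°.
Converting to metres (1° lat = 111195 m, cos φ = 0.714253): observed ΔN = 447.0 m, observed ΔE = 147.7 m.
Subtracting the expected shift leaves a residual of 447.0 − (412) = 35.0 m north and 147.7 − (121) = 26.7 m east.
Residual distance = √(35.0² + 26.7²) = 44.0 m.

44 m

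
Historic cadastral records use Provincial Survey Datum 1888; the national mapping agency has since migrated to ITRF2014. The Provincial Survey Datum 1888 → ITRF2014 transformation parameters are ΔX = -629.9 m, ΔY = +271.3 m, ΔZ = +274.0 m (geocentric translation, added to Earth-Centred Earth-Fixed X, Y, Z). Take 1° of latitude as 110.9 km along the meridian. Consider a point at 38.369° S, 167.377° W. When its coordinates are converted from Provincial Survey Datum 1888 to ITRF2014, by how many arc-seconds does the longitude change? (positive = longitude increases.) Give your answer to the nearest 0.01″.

Δλ = -16.66″

sin φ = -0.620724, cos φ = 0.784029, sin λ = -0.218535, cos λ = -0.975829.
East component: ΔE = −sin λ·ΔX + cos λ·ΔY = −(-0.218535)(-629.9) + (-0.975829)(271.3) = -402.40 m.
1° of latitude spans 110900 m; at latitude φ, 1° of longitude spans that × cos φ = 86948.9 m, so Δλ = -402.40 / 86948.9 × 3600 = -16.661″.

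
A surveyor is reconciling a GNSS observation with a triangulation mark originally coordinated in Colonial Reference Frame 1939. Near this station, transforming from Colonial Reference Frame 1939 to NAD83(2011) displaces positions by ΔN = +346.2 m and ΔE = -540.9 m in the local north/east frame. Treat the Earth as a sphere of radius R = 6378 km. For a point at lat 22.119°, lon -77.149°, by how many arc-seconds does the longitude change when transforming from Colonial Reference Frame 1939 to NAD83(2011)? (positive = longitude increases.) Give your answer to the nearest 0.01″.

Δλ = -18.88″

At latitude 22.119°, cos φ = 0.926404.
One radian of longitude at latitude φ spans R cos φ, so Δλ = ΔE / (R cos φ) = -540.9 / (6378000 × 0.926404) = -9.1544e-05 rad = -18.882″.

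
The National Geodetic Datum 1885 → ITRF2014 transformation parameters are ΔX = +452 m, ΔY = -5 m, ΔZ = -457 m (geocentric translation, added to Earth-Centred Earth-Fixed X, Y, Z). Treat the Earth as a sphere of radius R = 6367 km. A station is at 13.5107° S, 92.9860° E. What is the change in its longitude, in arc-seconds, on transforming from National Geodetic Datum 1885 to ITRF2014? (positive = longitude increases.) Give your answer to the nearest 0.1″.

sin φ = -0.233627, cos φ = 0.972326, sin λ = 0.998642, cos λ = -0.052092.
East component: ΔE = −sin λ·ΔX + cos λ·ΔY = −(0.998642)(452) + (-0.052092)(-5) = -451.13 m.
1° of latitude spans πR/180 = 111125 m; at latitude φ, 1° of longitude spans that × cos φ = 108049.9 m, so Δλ = -451.13 / 108049.9 × 3600 = -15.031″.

Δλ = -15.0″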